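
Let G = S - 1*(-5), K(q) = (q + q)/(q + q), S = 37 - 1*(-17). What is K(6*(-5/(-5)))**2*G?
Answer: 59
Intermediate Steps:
S = 54 (S = 37 + 17 = 54)
K(q) = 1 (K(q) = (2*q)/((2*q)) = (2*q)*(1/(2*q)) = 1)
G = 59 (G = 54 - 1*(-5) = 54 + 5 = 59)
K(6*(-5/(-5)))**2*G = 1**2*59 = 1*59 = 59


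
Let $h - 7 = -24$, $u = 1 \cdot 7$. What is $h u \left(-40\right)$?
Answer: $4760$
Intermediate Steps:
$u = 7$
$h = -17$ ($h = 7 - 24 = -17$)
$h u \left(-40\right) = \left(-17\right) 7 \left(-40\right) = \left(-119\right) \left(-40\right) = 4760$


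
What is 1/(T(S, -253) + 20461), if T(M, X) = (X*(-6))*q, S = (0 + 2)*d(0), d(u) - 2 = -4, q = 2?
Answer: 1/23497 ≈ 4.2559e-5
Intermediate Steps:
d(u) = -2 (d(u) = 2 - 4 = -2)
S = -4 (S = (0 + 2)*(-2) = 2*(-2) = -4)
T(M, X) = -12*X (T(M, X) = (X*(-6))*2 = -6*X*2 = -12*X)
1/(T(S, -253) + 20461) = 1/(-12*(-253) + 20461) = 1/(3036 + 20461) = 1/23497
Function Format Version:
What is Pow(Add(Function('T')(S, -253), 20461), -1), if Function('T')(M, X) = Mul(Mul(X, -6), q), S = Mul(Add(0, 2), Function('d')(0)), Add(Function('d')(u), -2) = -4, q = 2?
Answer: Rational(1, 23497) ≈ 4.2559e-5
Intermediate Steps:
Function('d')(u) = -2 (Function('d')(u) = Add(2, -4) = -2)
S = -4 (S = Mul(Add(0, 2), -2) = Mul(2, -2) = -4)
Function('T')(M, X) = Mul(-12, X) (Function('T')(M, X) = Mul(Mul(X, -6), 2) = Mul(Mul(-6, X), 2) = Mul(-12, X))
Pow(Add(Function('T')(S, -253), 20461), -1) = Pow(Add(Mul(-12, -253), 20461), -1) = Pow(Add(3036, 20461), -1) = Pow(23497, -1) = Rational(1, 23497)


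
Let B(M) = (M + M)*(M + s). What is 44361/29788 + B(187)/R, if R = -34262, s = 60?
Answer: -615929641/510298228 ≈ -1.2070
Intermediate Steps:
B(M) = 2*M*(60 + M) (B(M) = (M + M)*(M + 60) = (2*M)*(60 + M) = 2*M*(60 + M))
44361/29788 + B(187)/R = 44361/29788 + (2*187*(60 + 187))/(-34262) = 44361*(1/29788) + (2*187*247)*(-1/34262) = 44361/29788 + 92378*(-1/34262) = 44361/29788 - 46189/17131 = -615929641/510298228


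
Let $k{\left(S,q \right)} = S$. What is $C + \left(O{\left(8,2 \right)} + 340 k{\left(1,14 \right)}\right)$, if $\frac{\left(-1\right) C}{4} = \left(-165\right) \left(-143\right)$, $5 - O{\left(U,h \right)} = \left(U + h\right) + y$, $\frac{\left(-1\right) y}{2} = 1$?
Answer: $-94043$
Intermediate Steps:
$y = -2$ ($y = \left(-2\right) 1 = -2$)
$O{\left(U,h \right)} = 7 - U - h$ ($O{\left(U,h \right)} = 5 - \left(\left(U + h\right) - 2\right) = 5 - \left(-2 + U + h\right) = 7 - U - h$)
$C = -94380$ ($C = - 4 \left(\left(-165\right) \left(-143\right)\right) = \left(-4\right) 23595 = -94380$)
$C + \left(O{\left(8,2 \right)} + 340 k{\left(1,14 \right)}\right) = -94380 + \left(\left(7 - 8 - 2\right) + 340 \cdot 1\right) = -94380 + \left(\left(7 - 8 - 2\right) + 340\right) = -94380 + \left(-3 + 340\right) = -94380 + 337 = -94043$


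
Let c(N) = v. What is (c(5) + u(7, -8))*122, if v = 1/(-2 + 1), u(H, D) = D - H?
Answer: -1952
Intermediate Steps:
v = -1 (v = 1/(-1) = -1)
c(N) = -1
(c(5) + u(7, -8))*122 = (-1 + (-8 - 1*7))*122 = (-1 + (-8 - 7))*122 = (-1 - 15)*122 = -16*122 = -1952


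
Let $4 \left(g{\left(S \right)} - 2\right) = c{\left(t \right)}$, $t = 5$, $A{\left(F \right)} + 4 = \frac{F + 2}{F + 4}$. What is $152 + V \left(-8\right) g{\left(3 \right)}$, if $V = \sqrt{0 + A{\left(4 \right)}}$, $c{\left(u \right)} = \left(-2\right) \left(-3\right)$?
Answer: $152 - 14 i \sqrt{13} \approx 152.0 - 50.478 i$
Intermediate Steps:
$A{\left(F \right)} = -4 + \frac{2 + F}{4 + F}$ ($A{\left(F \right)} = -4 + \frac{F + 2}{F + 4} = -4 + \frac{2 + F}{4 + F}$)
$c{\left(u \right)} = 6$
$V = \frac{i \sqrt{13}}{2}$ ($V = \sqrt{0 + \frac{-14 - 12}{4 + 4}} = \sqrt{0 + \frac{-14 - 12}{8}} = \sqrt{0 + \frac{1}{8} \left(-26\right)} = \sqrt{0 - \frac{13}{4}} = \sqrt{- \frac{13}{4}} = \frac{i \sqrt{13}}{2} \approx 1.8028 i$)
$g{\left(S \right)} = \frac{7}{2}$ ($g{\left(S \right)} = 2 + \frac{1}{4} \cdot 6 = 2 + \frac{3}{2} = \frac{7}{2}$)
$152 + V \left(-8\right) g{\left(3 \right)} = 152 + \frac{i \sqrt{13}}{2} \left(-8\right) \frac{7}{2} = 152 + - 4 i \sqrt{13} \cdot \frac{7}{2} = 152 - 14 i \sqrt{13}$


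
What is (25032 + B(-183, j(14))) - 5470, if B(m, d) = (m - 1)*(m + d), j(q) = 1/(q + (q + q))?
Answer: 1117822/21 ≈ 53230.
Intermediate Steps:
j(q) = 1/(3*q) (j(q) = 1/(q + 2*q) = 1/(3*q))
B(m, d) = (-1 + m)*(d + m)
(25032 + B(-183, j(14))) - 5470 = (25032 + ((-183)² - 1/(3*14) - 1*(-183) + ((⅓)/14)*(-183))) - 5470 = (25032 + (33489 - 1/(3*14) + 183 + ((⅓)*(1/14))*(-183))) - 5470 = (25032 + (33489 - 1*1/42 + 183 + (1/42)*(-183))) - 5470 = (25032 + (33489 - 1/42 + 183 - 61/14)) - 5470 = (25032 + 707020/21) - 5470 = 1232692/21 - 5470 = 1117822/21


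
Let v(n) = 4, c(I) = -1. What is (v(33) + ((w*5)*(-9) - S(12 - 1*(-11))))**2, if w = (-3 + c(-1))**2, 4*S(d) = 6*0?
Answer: 512656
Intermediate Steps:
S(d) = 0 (S(d) = (6*0)/4 = (1/4)*0 = 0)
w = 16 (w = (-3 - 1)**2 = (-4)**2 = 16)
(v(33) + ((w*5)*(-9) - S(12 - 1*(-11))))**2 = (4 + ((16*5)*(-9) - 1*0))**2 = (4 + (80*(-9) + 0))**2 = (4 + (-720 + 0))**2 = (4 - 720)**2 = (-716)**2 = 512656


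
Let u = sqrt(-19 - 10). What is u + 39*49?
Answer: 1911 + I*sqrt(29) ≈ 1911.0 + 5.3852*I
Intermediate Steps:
u = I*sqrt(29) (u = sqrt(-29) = I*sqrt(29) ≈ 5.3852*I)
u + 39*49 = I*sqrt(29) + 39*49 = I*sqrt(29) + 1911 = 1911 + I*sqrt(29)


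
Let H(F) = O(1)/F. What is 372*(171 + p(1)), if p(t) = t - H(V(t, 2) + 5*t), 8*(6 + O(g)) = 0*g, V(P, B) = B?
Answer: 450120/7 ≈ 64303.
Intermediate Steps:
O(g) = -6 (O(g) = -6 + (0*g)/8 = -6 + (⅛)*0 = -6 + 0 = -6)
H(F) = -6/F
p(t) = t + 6/(2 + 5*t) (p(t) = t - (-6)/(2 + 5*t) = t + 6/(2 + 5*t))
372*(171 + p(1)) = 372*(171 + (6 + 1*(2 + 5*1))/(2 + 5*1)) = 372*(171 + (6 + 1*(2 + 5))/(2 + 5)) = 372*(171 + (6 + 1*7)/7) = 372*(171 + (6 + 7)/7) = 372*(171 + (⅐)*13) = 372*(171 + 13/7) = 372*(1210/7) = 450120/7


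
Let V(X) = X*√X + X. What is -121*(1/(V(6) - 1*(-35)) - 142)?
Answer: 25166669/1465 + 726*√6/1465 ≈ 17180.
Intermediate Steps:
V(X) = X + X^(3/2) (V(X) = X^(3/2) + X = X + X^(3/2))
-121*(1/(V(6) - 1*(-35)) - 142) = -121*(1/((6 + 6^(3/2)) - 1*(-35)) - 142) = -121*(1/((6 + 6*√6) + 35) - 142) = -121*(1/(41 + 6*√6) - 142) = -121*(-142 + 1/(41 + 6*√6)) = 17182 - 121/(41 + 6*√6)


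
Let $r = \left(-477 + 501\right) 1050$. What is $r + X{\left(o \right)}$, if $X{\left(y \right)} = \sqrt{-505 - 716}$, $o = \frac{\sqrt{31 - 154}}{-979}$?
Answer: $25200 + i \sqrt{1221} \approx 25200.0 + 34.943 i$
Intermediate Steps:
$r = 25200$ ($r = 24 \cdot 1050 = 25200$)
$o = - \frac{i \sqrt{123}}{979}$ ($o = \sqrt{-123} \left(- \frac{1}{979}\right) = i \sqrt{123} \left(- \frac{1}{979}\right) = - \frac{i \sqrt{123}}{979} \approx - 0.011328 i$)
$X{\left(y \right)} = i \sqrt{1221}$ ($X{\left(y \right)} = \sqrt{-1221} = i \sqrt{1221}$)
$r + X{\left(o \right)} = 25200 + i \sqrt{1221}$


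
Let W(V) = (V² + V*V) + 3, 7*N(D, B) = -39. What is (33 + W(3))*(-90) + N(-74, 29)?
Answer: -34059/7 ≈ -4865.6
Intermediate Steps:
N(D, B) = -39/7 (N(D, B) = (⅐)*(-39) = -39/7)
W(V) = 3 + 2*V² (W(V) = (V² + V²) + 3 = 2*V² + 3 = 3 + 2*V²)
(33 + W(3))*(-90) + N(-74, 29) = (33 + (3 + 2*3²))*(-90) - 39/7 = (33 + (3 + 2*9))*(-90) - 39/7 = (33 + (3 + 18))*(-90) - 39/7 = (33 + 21)*(-90) - 39/7 = 54*(-90) - 39/7 = -4860 - 39/7 = -34059/7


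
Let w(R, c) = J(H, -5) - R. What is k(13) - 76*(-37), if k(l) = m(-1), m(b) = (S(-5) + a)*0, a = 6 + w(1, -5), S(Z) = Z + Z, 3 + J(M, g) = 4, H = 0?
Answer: 2812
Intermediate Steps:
J(M, g) = 1 (J(M, g) = -3 + 4 = 1)
S(Z) = 2*Z
w(R, c) = 1 - R
a = 6 (a = 6 + (1 - 1*1) = 6 + (1 - 1) = 6 + 0 = 6)
m(b) = 0 (m(b) = (2*(-5) + 6)*0 = (-10 + 6)*0 = -4*0 = 0)
k(l) = 0
k(13) - 76*(-37) = 0 - 76*(-37) = 0 + 2812 = 2812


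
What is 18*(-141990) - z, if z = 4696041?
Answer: -7251861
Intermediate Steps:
18*(-141990) - z = 18*(-141990) - 1*4696041 = -2555820 - 4696041 = -7251861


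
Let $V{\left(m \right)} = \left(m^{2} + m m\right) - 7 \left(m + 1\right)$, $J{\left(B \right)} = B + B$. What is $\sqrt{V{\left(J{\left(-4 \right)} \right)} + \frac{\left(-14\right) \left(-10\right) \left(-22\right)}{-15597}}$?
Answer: $\frac{\sqrt{4789577017}}{5199} \approx 13.312$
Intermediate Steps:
$J{\left(B \right)} = 2 B$
$V{\left(m \right)} = -7 - 7 m + 2 m^{2}$ ($V{\left(m \right)} = \left(m^{2} + m^{2}\right) - 7 \left(1 + m\right) = 2 m^{2} - \left(7 + 7 m\right) = -7 - 7 m + 2 m^{2}$)
$\sqrt{V{\left(J{\left(-4 \right)} \right)} + \frac{\left(-14\right) \left(-10\right) \left(-22\right)}{-15597}} = \sqrt{\left(-7 - 7 \cdot 2 \left(-4\right) + 2 \left(2 \left(-4\right)\right)^{2}\right) + \frac{\left(-14\right) \left(-10\right) \left(-22\right)}{-15597}} = \sqrt{\left(-7 - -56 + 2 \left(-8\right)^{2}\right) + 140 \left(-22\right) \left(- \frac{1}{15597}\right)} = \sqrt{\left(-7 + 56 + 2 \cdot 64\right) - - \frac{3080}{15597}} = \sqrt{\left(-7 + 56 + 128\right) + \frac{3080}{15597}} = \sqrt{177 + \frac{3080}{15597}} = \sqrt{\frac{2763749}{15597}} = \frac{\sqrt{4789577017}}{5199}$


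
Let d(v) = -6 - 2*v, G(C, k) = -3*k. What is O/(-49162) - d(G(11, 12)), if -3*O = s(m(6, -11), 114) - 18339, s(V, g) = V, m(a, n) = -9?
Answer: -1625404/24581 ≈ -66.124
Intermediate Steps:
O = 6116 (O = -(-9 - 18339)/3 = -⅓*(-18348) = 6116)
O/(-49162) - d(G(11, 12)) = 6116/(-49162) - (-6 - (-6)*12) = 6116*(-1/49162) - (-6 - 2*(-36)) = -3058/24581 - (-6 + 72) = -3058/24581 - 1*66 = -3058/24581 - 66 = -1625404/24581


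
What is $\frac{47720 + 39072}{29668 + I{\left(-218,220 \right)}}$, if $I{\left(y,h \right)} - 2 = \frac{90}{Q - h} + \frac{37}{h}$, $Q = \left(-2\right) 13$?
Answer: $\frac{782863840}{267621617} \approx 2.9253$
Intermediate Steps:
$Q = -26$
$I{\left(y,h \right)} = 2 + \frac{37}{h} + \frac{90}{-26 - h}$ ($I{\left(y,h \right)} = 2 + \left(\frac{90}{-26 - h} + \frac{37}{h}\right) = 2 + \left(\frac{37}{h} + \frac{90}{-26 - h}\right) = 2 + \frac{37}{h} + \frac{90}{-26 - h}$)
$\frac{47720 + 39072}{29668 + I{\left(-218,220 \right)}} = \frac{47720 + 39072}{29668 + \frac{962 - 220 + 2 \cdot 220^{2}}{220 \left(26 + 220\right)}} = \frac{86792}{29668 + \frac{962 - 220 + 2 \cdot 48400}{220 \cdot 246}} = \frac{86792}{29668 + \frac{1}{220} \cdot \frac{1}{246} \left(962 - 220 + 96800\right)} = \frac{86792}{29668 + \frac{1}{220} \cdot \frac{1}{246} \cdot 97542} = \frac{86792}{29668 + \frac{16257}{9020}} = \frac{86792}{\frac{267621617}{9020}} = 86792 \cdot \frac{9020}{267621617} = \frac{782863840}{267621617}$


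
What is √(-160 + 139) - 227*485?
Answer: -110095 + I*√21 ≈ -1.101e+5 + 4.5826*I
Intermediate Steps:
√(-160 + 139) - 227*485 = √(-21) - 110095 = I*√21 - 110095 = -110095 + I*√21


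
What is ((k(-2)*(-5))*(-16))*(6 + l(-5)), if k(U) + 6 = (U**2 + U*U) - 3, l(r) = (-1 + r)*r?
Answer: -2880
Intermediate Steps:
l(r) = r*(-1 + r)
k(U) = -9 + 2*U**2 (k(U) = -6 + ((U**2 + U*U) - 3) = -6 + ((U**2 + U**2) - 3) = -6 + (2*U**2 - 3) = -6 + (-3 + 2*U**2) = -9 + 2*U**2)
((k(-2)*(-5))*(-16))*(6 + l(-5)) = (((-9 + 2*(-2)**2)*(-5))*(-16))*(6 - 5*(-1 - 5)) = (((-9 + 2*4)*(-5))*(-16))*(6 - 5*(-6)) = (((-9 + 8)*(-5))*(-16))*(6 + 30) = (-1*(-5)*(-16))*36 = (5*(-16))*36 = -80*36 = -2880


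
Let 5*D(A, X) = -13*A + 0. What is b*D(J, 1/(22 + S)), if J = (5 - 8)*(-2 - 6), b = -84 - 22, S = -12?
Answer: 33072/5 ≈ 6614.4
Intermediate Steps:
b = -106
J = 24 (J = -3*(-8) = 24)
D(A, X) = -13*A/5 (D(A, X) = (-13*A + 0)/5 = (-13*A)/5 = -13*A/5)
b*D(J, 1/(22 + S)) = -(-1378)*24/5 = -106*(-312/5) = 33072/5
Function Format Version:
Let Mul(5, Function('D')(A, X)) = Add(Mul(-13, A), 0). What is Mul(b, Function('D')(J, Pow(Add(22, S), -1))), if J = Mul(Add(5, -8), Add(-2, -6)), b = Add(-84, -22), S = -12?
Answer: Rational(33072, 5) ≈ 6614.4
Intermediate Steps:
b = -106
J = 24 (J = Mul(-3, -8) = 24)
Function('D')(A, X) = Mul(Rational(-13, 5), A) (Function('D')(A, X) = Mul(Rational(1, 5), Add(Mul(-13, A), 0)) = Mul(Rational(1, 5), Mul(-13, A)) = Mul(Rational(-13, 5), A))
Mul(b, Function('D')(J, Pow(Add(22, S), -1))) = Mul(-106, Mul(Rational(-13, 5), 24)) = Mul(-106, Rational(-312, 5)) = Rational(33072, 5)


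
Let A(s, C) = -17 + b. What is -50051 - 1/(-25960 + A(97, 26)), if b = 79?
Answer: -1296220797/25898 ≈ -50051.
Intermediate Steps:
A(s, C) = 62 (A(s, C) = -17 + 79 = 62)
-50051 - 1/(-25960 + A(97, 26)) = -50051 - 1/(-25960 + 62) = -50051 - 1/(-25898) = -50051 - 1*(-1/25898) = -50051 + 1/25898 = -1296220797/25898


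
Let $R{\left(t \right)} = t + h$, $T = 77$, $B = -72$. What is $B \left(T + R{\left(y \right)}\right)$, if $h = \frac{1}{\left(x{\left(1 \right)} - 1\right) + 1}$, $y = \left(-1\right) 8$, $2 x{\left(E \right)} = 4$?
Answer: $-5004$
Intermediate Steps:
$x{\left(E \right)} = 2$ ($x{\left(E \right)} = \frac{1}{2} \cdot 4 = 2$)
$y = -8$
$h = \frac{1}{2}$ ($h = \frac{1}{\left(2 - 1\right) + 1} = \frac{1}{1 + 1} = \frac{1}{2} \approx 0.5$)
$R{\left(t \right)} = \frac{1}{2} + t$ ($R{\left(t \right)} = t + \frac{1}{2} = \frac{1}{2} + t$)
$B \left(T + R{\left(y \right)}\right) = - 72 \left(77 + \left(\frac{1}{2} - 8\right)\right) = - 72 \left(77 - \frac{15}{2}\right) = \left(-72\right) \frac{139}{2} = -5004$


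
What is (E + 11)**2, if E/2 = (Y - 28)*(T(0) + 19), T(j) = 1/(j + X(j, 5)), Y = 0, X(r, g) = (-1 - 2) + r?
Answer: 9628609/9 ≈ 1.0698e+6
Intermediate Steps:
X(r, g) = -3 + r
T(j) = 1/(-3 + 2*j) (T(j) = 1/(j + (-3 + j)) = 1/(-3 + 2*j))
E = -3136/3 (E = 2*((0 - 28)*(1/(-3 + 2*0) + 19)) = 2*(-28*(1/(-3 + 0) + 19)) = 2*(-28*(1/(-3) + 19)) = 2*(-28*(-1/3 + 19)) = 2*(-28*56/3) = 2*(-1568/3) = -3136/3 ≈ -1045.3)
(E + 11)**2 = (-3136/3 + 11)**2 = (-3103/3)**2 = 9628609/9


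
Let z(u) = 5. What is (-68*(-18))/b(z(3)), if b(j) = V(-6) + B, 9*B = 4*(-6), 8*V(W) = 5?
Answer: -29376/49 ≈ -599.51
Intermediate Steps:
V(W) = 5/8 (V(W) = (1/8)*5 = 5/8)
B = -8/3 (B = (4*(-6))/9 = (1/9)*(-24) = -8/3 ≈ -2.6667)
b(j) = -49/24 (b(j) = 5/8 - 8/3 = -49/24)
(-68*(-18))/b(z(3)) = (-68*(-18))/(-49/24) = 1224*(-24/49) = -29376/49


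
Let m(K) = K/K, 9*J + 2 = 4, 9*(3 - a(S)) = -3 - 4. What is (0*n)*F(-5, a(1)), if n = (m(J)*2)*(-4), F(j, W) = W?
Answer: 0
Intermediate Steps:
a(S) = 34/9 (a(S) = 3 - (-3 - 4)/9 = 3 - ⅑*(-7) = 3 + 7/9 = 34/9)
J = 2/9 (J = -2/9 + (⅑)*4 = -2/9 + 4/9 = 2/9 ≈ 0.22222)
m(K) = 1
n = -8 (n = (1*2)*(-4) = 2*(-4) = -8)
(0*n)*F(-5, a(1)) = (0*(-8))*(34/9) = 0*(34/9) = 0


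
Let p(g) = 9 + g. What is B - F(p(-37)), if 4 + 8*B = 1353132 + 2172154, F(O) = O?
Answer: 1762753/4 ≈ 4.4069e+5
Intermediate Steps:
B = 1762641/4 (B = -½ + (1353132 + 2172154)/8 = -½ + (⅛)*3525286 = -½ + 1762643/4 = 1762641/4 ≈ 4.4066e+5)
B - F(p(-37)) = 1762641/4 - (9 - 37) = 1762641/4 - 1*(-28) = 1762641/4 + 28 = 1762753/4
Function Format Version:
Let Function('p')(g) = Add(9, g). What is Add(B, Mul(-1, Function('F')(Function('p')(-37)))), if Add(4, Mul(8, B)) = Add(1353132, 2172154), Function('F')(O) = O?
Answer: Rational(1762753, 4) ≈ 4.4069e+5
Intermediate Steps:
B = Rational(1762641, 4) (B = Add(Rational(-1, 2), Mul(Rational(1, 8), Add(1353132, 2172154))) = Add(Rational(-1, 2), Mul(Rational(1, 8), 3525286)) = Add(Rational(-1, 2), Rational(1762643, 4)) = Rational(1762641, 4) ≈ 4.4066e+5)
Add(B, Mul(-1, Function('F')(Function('p')(-37)))) = Add(Rational(1762641, 4), Mul(-1, Add(9, -37))) = Add(Rational(1762641, 4), Mul(-1, -28)) = Add(Rational(1762641, 4), 28) = Rational(1762753, 4)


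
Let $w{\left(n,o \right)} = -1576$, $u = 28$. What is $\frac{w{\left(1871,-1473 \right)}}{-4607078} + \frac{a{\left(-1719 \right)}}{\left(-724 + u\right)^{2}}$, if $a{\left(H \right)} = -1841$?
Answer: $- \frac{3859095491}{1115871148224} \approx -0.0034584$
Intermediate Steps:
$\frac{w{\left(1871,-1473 \right)}}{-4607078} + \frac{a{\left(-1719 \right)}}{\left(-724 + u\right)^{2}} = - \frac{1576}{-4607078} - \frac{1841}{\left(-724 + 28\right)^{2}} = \left(-1576\right) \left(- \frac{1}{4607078}\right) - \frac{1841}{\left(-696\right)^{2}} = \frac{788}{2303539} - \frac{1841}{484416} = - \frac{3859095491}{1115871148224}$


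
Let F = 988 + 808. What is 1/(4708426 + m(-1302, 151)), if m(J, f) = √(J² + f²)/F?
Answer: 15187574240416/71509569430503227211 - 1796*√1718005/71509569430503227211 ≈ 2.1239e-7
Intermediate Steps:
F = 1796
m(J, f) = √(J² + f²)/1796
1/(4708426 + m(-1302, 151)) = 1/(4708426 + √((-1302)² + 151²)/1796) = 1/(4708426 + √(1695204 + 22801)/1796) = 1/(4708426 + √1718005/1796)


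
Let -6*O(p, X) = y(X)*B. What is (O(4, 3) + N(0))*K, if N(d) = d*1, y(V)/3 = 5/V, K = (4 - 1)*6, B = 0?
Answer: 0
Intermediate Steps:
K = 18 (K = 3*6 = 18)
y(V) = 15/V (y(V) = 3*(5/V) = 15/V)
O(p, X) = 0 (O(p, X) = -15/X*0/6 = -1/6*0 = 0)
N(d) = d
(O(4, 3) + N(0))*K = (0 + 0)*18 = 0*18 = 0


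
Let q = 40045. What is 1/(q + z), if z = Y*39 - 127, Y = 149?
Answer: 1/45729 ≈ 2.1868e-5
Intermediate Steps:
z = 5684 (z = 149*39 - 127 = 5811 - 127 = 5684)
1/(q + z) = 1/(40045 + 5684) = 1/45729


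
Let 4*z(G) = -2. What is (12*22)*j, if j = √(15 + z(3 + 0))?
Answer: 132*√58 ≈ 1005.3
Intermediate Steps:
z(G) = -½ (z(G) = (¼)*(-2) = -½)
j = √58/2 (j = √(15 - ½) = √(29/2) = √58/2 ≈ 3.8079)
(12*22)*j = (12*22)*(√58/2) = 264*(√58/2) = 132*√58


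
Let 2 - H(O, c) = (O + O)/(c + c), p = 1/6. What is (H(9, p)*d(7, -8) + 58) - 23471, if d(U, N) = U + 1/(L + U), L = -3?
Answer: -23790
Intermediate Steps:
p = ⅙ ≈ 0.16667
H(O, c) = 2 - O/c (H(O, c) = 2 - (O + O)/(c + c) = 2 - 2*O/(2*c) = 2 - 2*O*1/(2*c) = 2 - O/c)
d(U, N) = U + 1/(-3 + U)
(H(9, p)*d(7, -8) + 58) - 23471 = ((2 - 1*9/⅙)*((1 + 7² - 3*7)/(-3 + 7)) + 58) - 23471 = ((2 - 1*9*6)*((1 + 49 - 21)/4) + 58) - 23471 = ((2 - 54)*((¼)*29) + 58) - 23471 = (-52*29/4 + 58) - 23471 = (-377 + 58) - 23471 = -319 - 23471 = -23790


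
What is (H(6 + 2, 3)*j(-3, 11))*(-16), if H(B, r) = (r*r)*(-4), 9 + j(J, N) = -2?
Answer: -6336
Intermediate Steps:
j(J, N) = -11 (j(J, N) = -9 - 2 = -11)
H(B, r) = -4*r² (H(B, r) = r²*(-4) = -4*r²)
(H(6 + 2, 3)*j(-3, 11))*(-16) = (-4*3²*(-11))*(-16) = (-4*9*(-11))*(-16) = -36*(-11)*(-16) = 396*(-16) = -6336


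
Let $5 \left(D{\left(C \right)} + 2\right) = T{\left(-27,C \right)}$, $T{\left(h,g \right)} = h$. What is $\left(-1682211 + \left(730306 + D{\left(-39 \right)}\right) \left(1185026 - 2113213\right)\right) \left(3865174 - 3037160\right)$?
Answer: $- \frac{2806368594110107444}{5} \approx -5.6127 \cdot 10^{17}$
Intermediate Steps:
$D{\left(C \right)} = - \frac{37}{5}$ ($D{\left(C \right)} = -2 + \frac{1}{5} \left(-27\right) = -2 - \frac{27}{5} = - \frac{37}{5}$)
$\left(-1682211 + \left(730306 + D{\left(-39 \right)}\right) \left(1185026 - 2113213\right)\right) \left(3865174 - 3037160\right) = \left(-1682211 + \left(730306 - \frac{37}{5}\right) \left(1185026 - 2113213\right)\right) \left(3865174 - 3037160\right) = \left(-1682211 + \frac{3651493}{5} \left(-928187\right)\right) 828014 = \left(-1682211 - \frac{3389268333191}{5}\right) 828014 = \left(- \frac{3389276744246}{5}\right) 828014 = - \frac{2806368594110107444}{5}$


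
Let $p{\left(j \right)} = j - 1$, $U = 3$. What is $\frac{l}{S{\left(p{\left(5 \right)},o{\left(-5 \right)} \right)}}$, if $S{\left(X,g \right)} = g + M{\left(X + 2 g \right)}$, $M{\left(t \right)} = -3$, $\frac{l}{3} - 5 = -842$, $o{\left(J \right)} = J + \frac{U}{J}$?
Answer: $\frac{12555}{43} \approx 291.98$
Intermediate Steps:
$p{\left(j \right)} = -1 + j$
$o{\left(J \right)} = J + \frac{3}{J}$
$l = -2511$ ($l = 15 + 3 \left(-842\right) = 15 - 2526 = -2511$)
$S{\left(X,g \right)} = -3 + g$ ($S{\left(X,g \right)} = g - 3 = -3 + g$)
$\frac{l}{S{\left(p{\left(5 \right)},o{\left(-5 \right)} \right)}} = - \frac{2511}{-3 - \left(5 - \frac{3}{-5}\right)} = - \frac{2511}{-3 + \left(-5 + 3 \left(- \frac{1}{5}\right)\right)} = - \frac{2511}{-3 - \frac{28}{5}} = - \frac{2511}{- \frac{43}{5}} = \left(-2511\right) \left(- \frac{5}{43}\right) = \frac{12555}{43}$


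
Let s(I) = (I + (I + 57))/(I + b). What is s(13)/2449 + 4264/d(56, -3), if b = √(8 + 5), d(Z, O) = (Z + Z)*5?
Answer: 7834807/1028580 - 83*√13/382044 ≈ 7.6163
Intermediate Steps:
d(Z, O) = 10*Z (d(Z, O) = (2*Z)*5 = 10*Z)
b = √13 ≈ 3.6056
s(I) = (57 + 2*I)/(I + √13) (s(I) = (I + (I + 57))/(I + √13) = (I + (57 + I))/(I + √13) = (57 + 2*I)/(I + √13))
s(13)/2449 + 4264/d(56, -3) = ((57 + 2*13)/(13 + √13))/2449 + 4264/((10*56)) = ((57 + 26)/(13 + √13))*(1/2449) + 4264/560 = (83/(13 + √13))*(1/2449) + 4264*(1/560) = (83/(13 + √13))*(1/2449) + 533/70 = 83/(2449*(13 + √13)) + 533/70 = 533/70 + 83/(2449*(13 + √13))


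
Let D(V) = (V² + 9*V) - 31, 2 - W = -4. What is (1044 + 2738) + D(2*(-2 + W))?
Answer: 3887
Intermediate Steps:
W = 6 (W = 2 - 1*(-4) = 2 + 4 = 6)
D(V) = -31 + V² + 9*V
(1044 + 2738) + D(2*(-2 + W)) = (1044 + 2738) + (-31 + (2*(-2 + 6))² + 9*(2*(-2 + 6))) = 3782 + (-31 + (2*4)² + 9*(2*4)) = 3782 + (-31 + 8² + 9*8) = 3782 + (-31 + 64 + 72) = 3782 + 105 = 3887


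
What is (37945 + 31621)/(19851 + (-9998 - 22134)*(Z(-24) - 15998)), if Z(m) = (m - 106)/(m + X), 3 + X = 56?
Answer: 69566/514211627 ≈ 0.00013529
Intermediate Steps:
X = 53 (X = -3 + 56 = 53)
Z(m) = (-106 + m)/(53 + m) (Z(m) = (m - 106)/(m + 53) = (-106 + m)/(53 + m))
(37945 + 31621)/(19851 + (-9998 - 22134)*(Z(-24) - 15998)) = (37945 + 31621)/(19851 + (-9998 - 22134)*((-106 - 24)/(53 - 24) - 15998)) = 69566/(19851 - 32132*(-130/29 - 15998)) = 69566/(19851 - 32132*(-464072/29)) = 69566/(19851 + 514191776) = 69566/514211627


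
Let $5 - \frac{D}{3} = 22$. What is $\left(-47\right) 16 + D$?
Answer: $-803$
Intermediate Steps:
$D = -51$ ($D = 15 - 66 = -51$)
$\left(-47\right) 16 + D = \left(-47\right) 16 - 51 = -752 - 51 = -803$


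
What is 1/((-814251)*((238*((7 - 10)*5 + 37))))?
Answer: -1/4263418236 ≈ -2.3455e-10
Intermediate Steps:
1/((-814251)*((238*((7 - 10)*5 + 37)))) = -1/(238*(-3*5 + 37))/814251 = -1/(238*(-15 + 37))/814251 = -1/(814251*(238*22)) = -1/814251/5236 = -1/814251*1/5236 = -1/4263418236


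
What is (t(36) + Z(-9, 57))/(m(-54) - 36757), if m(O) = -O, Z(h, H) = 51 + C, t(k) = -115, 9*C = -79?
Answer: 655/330327 ≈ 0.0019829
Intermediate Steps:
C = -79/9 (C = (1/9)*(-79) = -79/9 ≈ -8.7778)
Z(h, H) = 380/9 (Z(h, H) = 51 - 79/9 = 380/9)
(t(36) + Z(-9, 57))/(m(-54) - 36757) = (-115 + 380/9)/(-1*(-54) - 36757) = -655/(9*(54 - 36757)) = -655/9/(-36703) = -655/9*(-1/36703) = 655/330327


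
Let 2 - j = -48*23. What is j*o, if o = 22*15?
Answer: 364980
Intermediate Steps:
o = 330
j = 1106 (j = 2 - (-48)*23 = 2 - 1*(-1104) = 2 + 1104 = 1106)
j*o = 1106*330 = 364980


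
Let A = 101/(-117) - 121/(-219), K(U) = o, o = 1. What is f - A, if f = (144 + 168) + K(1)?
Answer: 2675987/8541 ≈ 313.31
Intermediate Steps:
K(U) = 1
f = 313 (f = (144 + 168) + 1 = 312 + 1 = 313)
A = -2654/8541 (A = 101*(-1/117) - 121*(-1/219) = -101/117 + 121/219 = -2654/8541 ≈ -0.31074)
f - A = 313 - 1*(-2654/8541) = 313 + 2654/8541 = 2675987/8541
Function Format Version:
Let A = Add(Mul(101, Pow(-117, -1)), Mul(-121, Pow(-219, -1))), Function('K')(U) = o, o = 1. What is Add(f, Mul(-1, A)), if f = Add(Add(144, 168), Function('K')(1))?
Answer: Rational(2675987, 8541) ≈ 313.31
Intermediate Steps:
Function('K')(U) = 1
f = 313 (f = Add(Add(144, 168), 1) = Add(312, 1) = 313)
A = Rational(-2654, 8541) (A = Add(Mul(101, Rational(-1, 117)), Mul(-121, Rational(-1, 219))) = Add(Rational(-101, 117), Rational(121, 219)) = Rational(-2654, 8541) ≈ -0.31074)
Add(f, Mul(-1, A)) = Add(313, Mul(-1, Rational(-2654, 8541))) = Add(313, Rational(2654, 8541)) = Rational(2675987, 8541)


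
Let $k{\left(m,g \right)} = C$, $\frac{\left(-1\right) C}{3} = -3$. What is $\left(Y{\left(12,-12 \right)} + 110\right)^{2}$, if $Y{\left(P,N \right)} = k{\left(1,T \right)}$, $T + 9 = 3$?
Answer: $14161$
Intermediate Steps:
$T = -6$ ($T = -9 + 3 = -6$)
$C = 9$ ($C = \left(-3\right) \left(-3\right) = 9$)
$k{\left(m,g \right)} = 9$
$Y{\left(P,N \right)} = 9$
$\left(Y{\left(12,-12 \right)} + 110\right)^{2} = \left(9 + 110\right)^{2} = 119^{2} = 14161$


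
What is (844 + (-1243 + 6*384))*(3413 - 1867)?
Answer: 2945130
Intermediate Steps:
(844 + (-1243 + 6*384))*(3413 - 1867) = (844 + (-1243 + 2304))*1546 = (844 + 1061)*1546 = 1905*1546 = 2945130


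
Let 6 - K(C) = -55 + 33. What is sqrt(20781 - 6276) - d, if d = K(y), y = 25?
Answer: -28 + sqrt(14505) ≈ 92.437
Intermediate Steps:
K(C) = 28 (K(C) = 6 - (-55 + 33) = 6 - 1*(-22) = 6 + 22 = 28)
d = 28
sqrt(20781 - 6276) - d = sqrt(20781 - 6276) - 1*28 = sqrt(14505) - 28 = -28 + sqrt(14505)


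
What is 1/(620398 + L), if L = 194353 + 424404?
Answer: 1/1239155 ≈ 8.0700e-7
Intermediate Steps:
L = 618757
1/(620398 + L) = 1/(620398 + 618757) = 1/1239155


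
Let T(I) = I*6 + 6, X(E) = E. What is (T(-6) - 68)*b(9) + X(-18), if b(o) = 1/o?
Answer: -260/9 ≈ -28.889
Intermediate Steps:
T(I) = 6 + 6*I (T(I) = 6*I + 6 = 6 + 6*I)
(T(-6) - 68)*b(9) + X(-18) = ((6 + 6*(-6)) - 68)/9 - 18 = ((6 - 36) - 68)*(⅑) - 18 = (-30 - 68)*(⅑) - 18 = -98*⅑ - 18 = -98/9 - 18 = -260/9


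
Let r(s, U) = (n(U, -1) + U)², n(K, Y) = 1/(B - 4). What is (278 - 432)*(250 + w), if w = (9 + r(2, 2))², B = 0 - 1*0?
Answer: -7796173/128 ≈ -60908.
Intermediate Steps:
B = 0 (B = 0 + 0 = 0)
n(K, Y) = -¼ (n(K, Y) = 1/(0 - 4) = 1/(-4) = -¼)
r(s, U) = (-¼ + U)²
w = 37249/256 (w = (9 + (-1 + 4*2)²/16)² = (9 + (-1 + 8)²/16)² = (9 + (1/16)*7²)² = (9 + (1/16)*49)² = (9 + 49/16)² = (193/16)² = 37249/256 ≈ 145.50)
(278 - 432)*(250 + w) = (278 - 432)*(250 + 37249/256) = -154*101249/256 = -7796173/128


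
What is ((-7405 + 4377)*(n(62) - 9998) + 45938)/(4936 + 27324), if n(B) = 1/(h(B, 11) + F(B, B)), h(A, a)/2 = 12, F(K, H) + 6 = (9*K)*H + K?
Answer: 262843056301/279661940 ≈ 939.86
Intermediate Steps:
F(K, H) = -6 + K + 9*H*K (F(K, H) = -6 + ((9*K)*H + K) = -6 + (9*H*K + K) = -6 + (K + 9*H*K) = -6 + K + 9*H*K)
h(A, a) = 24 (h(A, a) = 2*12 = 24)
n(B) = 1/(18 + B + 9*B**2) (n(B) = 1/(24 + (-6 + B + 9*B*B)) = 1/(24 + (-6 + B + 9*B**2)) = 1/(18 + B + 9*B**2))
((-7405 + 4377)*(n(62) - 9998) + 45938)/(4936 + 27324) = ((-7405 + 4377)*(1/(18 + 62 + 9*62**2) - 9998) + 45938)/(4936 + 27324) = (-3028*(1/(18 + 62 + 9*3844) - 9998) + 45938)/32260 = (-3028*(1/(18 + 62 + 34596) - 9998) + 45938)*(1/32260) = (-3028*(1/34676 - 9998) + 45938)*(1/32260) = (-3028*(-346690647/34676) + 45938)*(1/32260) = (262444819779/8669 + 45938)*(1/32260) = (262843056301/8669)*(1/32260) = 262843056301/279661940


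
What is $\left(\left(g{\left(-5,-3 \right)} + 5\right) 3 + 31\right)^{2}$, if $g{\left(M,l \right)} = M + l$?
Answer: $484$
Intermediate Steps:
$\left(\left(g{\left(-5,-3 \right)} + 5\right) 3 + 31\right)^{2} = \left(\left(\left(-5 - 3\right) + 5\right) 3 + 31\right)^{2} = \left(\left(-8 + 5\right) 3 + 31\right)^{2} = \left(\left(-3\right) 3 + 31\right)^{2} = \left(-9 + 31\right)^{2} = 22^{2} = 484$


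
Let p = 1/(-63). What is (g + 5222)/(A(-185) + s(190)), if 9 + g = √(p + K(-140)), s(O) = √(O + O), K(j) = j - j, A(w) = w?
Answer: -192881/6769 - 10426*√95/33845 - 37*I*√7/142149 - 2*I*√665/710745 ≈ -31.497 - 0.00076123*I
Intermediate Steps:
K(j) = 0
p = -1/63 ≈ -0.015873
s(O) = √2*√O (s(O) = √(2*O) = √2*√O)
g = -9 + I*√7/21 (g = -9 + √(-1/63 + 0) = -9 + √(-1/63) = -9 + I*√7/21 ≈ -9.0 + 0.12599*I)
(g + 5222)/(A(-185) + s(190)) = ((-9 + I*√7/21) + 5222)/(-185 + √2*√190) = (5213 + I*√7/21)/(-185 + 2*√95)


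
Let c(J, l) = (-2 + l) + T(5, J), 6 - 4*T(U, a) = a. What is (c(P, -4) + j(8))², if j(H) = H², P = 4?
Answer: 13689/4 ≈ 3422.3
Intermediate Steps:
T(U, a) = 3/2 - a/4
c(J, l) = -½ + l - J/4 (c(J, l) = (-2 + l) + (3/2 - J/4) = -½ + l - J/4)
(c(P, -4) + j(8))² = ((-½ - 4 - ¼*4) + 8²)² = ((-½ - 4 - 1) + 64)² = (-11/2 + 64)² = (117/2)² = 13689/4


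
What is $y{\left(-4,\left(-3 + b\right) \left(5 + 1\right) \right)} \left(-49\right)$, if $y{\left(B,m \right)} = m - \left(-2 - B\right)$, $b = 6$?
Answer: $-784$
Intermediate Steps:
$y{\left(B,m \right)} = 2 + B + m$ ($y{\left(B,m \right)} = m + \left(2 + B\right) = 2 + B + m$)
$y{\left(-4,\left(-3 + b\right) \left(5 + 1\right) \right)} \left(-49\right) = \left(2 - 4 + \left(-3 + 6\right) \left(5 + 1\right)\right) \left(-49\right) = \left(2 - 4 + 3 \cdot 6\right) \left(-49\right) = \left(2 - 4 + 18\right) \left(-49\right) = 16 \left(-49\right) = -784$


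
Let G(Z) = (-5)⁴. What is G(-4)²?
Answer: 390625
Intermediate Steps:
G(Z) = 625
G(-4)² = 625² = 390625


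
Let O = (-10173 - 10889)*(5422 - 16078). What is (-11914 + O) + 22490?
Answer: 224447248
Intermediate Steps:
O = 224436672 (O = -21062*(-10656) = 224436672)
(-11914 + O) + 22490 = (-11914 + 224436672) + 22490 = 224424758 + 22490 = 224447248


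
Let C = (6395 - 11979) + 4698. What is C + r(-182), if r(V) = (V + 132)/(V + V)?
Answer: -161227/182 ≈ -885.86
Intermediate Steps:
C = -886 (C = -5584 + 4698 = -886)
r(V) = (132 + V)/(2*V) (r(V) = (132 + V)/((2*V)) = (132 + V)*(1/(2*V)) = (132 + V)/(2*V))
C + r(-182) = -886 + (1/2)*(132 - 182)/(-182) = -886 + (1/2)*(-1/182)*(-50) = -886 + 25/182 = -161227/182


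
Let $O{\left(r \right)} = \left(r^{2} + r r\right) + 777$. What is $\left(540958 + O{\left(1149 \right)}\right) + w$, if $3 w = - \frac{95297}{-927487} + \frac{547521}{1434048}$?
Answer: $\frac{128255640756878581}{40304875072} \approx 3.1821 \cdot 10^{6}$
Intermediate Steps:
$O{\left(r \right)} = 777 + 2 r^{2}$ ($O{\left(r \right)} = \left(r^{2} + r^{2}\right) + 777 = 2 r^{2} + 777 = 777 + 2 r^{2}$)
$w = \frac{6509889717}{40304875072}$ ($w = \frac{- \frac{95297}{-927487} + \frac{547521}{1434048}}{3} = \frac{\left(-95297\right) \left(- \frac{1}{927487}\right) + 547521 \cdot \frac{1}{1434048}}{3} = \frac{\frac{95297}{927487} + \frac{182507}{478016}}{3} = \frac{1}{3} \cdot \frac{19529669151}{40304875072} = \frac{6509889717}{40304875072} \approx 0.16152$)
$\left(540958 + O{\left(1149 \right)}\right) + w = \left(540958 + \left(777 + 2 \cdot 1149^{2}\right)\right) + \frac{6509889717}{40304875072} = \left(540958 + \left(777 + 2 \cdot 1320201\right)\right) + \frac{6509889717}{40304875072} = \left(540958 + \left(777 + 2640402\right)\right) + \frac{6509889717}{40304875072} = \left(540958 + 2641179\right) + \frac{6509889717}{40304875072} = 3182137 + \frac{6509889717}{40304875072} = \frac{128255640756878581}{40304875072}$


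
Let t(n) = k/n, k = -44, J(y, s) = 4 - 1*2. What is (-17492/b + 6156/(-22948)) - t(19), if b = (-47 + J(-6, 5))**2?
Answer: -1454726801/220731075 ≈ -6.5905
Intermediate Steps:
J(y, s) = 2 (J(y, s) = 4 - 2 = 2)
b = 2025 (b = (-47 + 2)**2 = (-45)**2 = 2025)
t(n) = -44/n
(-17492/b + 6156/(-22948)) - t(19) = (-17492/2025 + 6156/(-22948)) - (-44)/19 = (-17492*1/2025 + 6156*(-1/22948)) - (-44)/19 = (-17492/2025 - 1539/5737) - 1*(-44/19) = -103468079/11617425 + 44/19 = -1454726801/220731075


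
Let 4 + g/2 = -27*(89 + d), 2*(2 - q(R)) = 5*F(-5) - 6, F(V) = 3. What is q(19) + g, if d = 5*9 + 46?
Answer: -19461/2 ≈ -9730.5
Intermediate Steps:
d = 91 (d = 45 + 46 = 91)
q(R) = -5/2 (q(R) = 2 - (5*3 - 6)/2 = 2 - (15 - 6)/2 = 2 - ½*9 = 2 - 9/2 = -5/2)
g = -9728 (g = -8 + 2*(-27*(89 + 91)) = -8 + 2*(-27*180) = -8 + 2*(-4860) = -8 - 9720 = -9728)
q(19) + g = -5/2 - 9728 = -19461/2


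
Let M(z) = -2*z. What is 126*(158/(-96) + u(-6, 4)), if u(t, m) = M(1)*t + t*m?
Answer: -13755/8 ≈ -1719.4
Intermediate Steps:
u(t, m) = -2*t + m*t (u(t, m) = (-2*1)*t + t*m = -2*t + m*t)
126*(158/(-96) + u(-6, 4)) = 126*(158/(-96) - 6*(-2 + 4)) = 126*(158*(-1/96) - 6*2) = 126*(-79/48 - 12) = 126*(-655/48) = -13755/8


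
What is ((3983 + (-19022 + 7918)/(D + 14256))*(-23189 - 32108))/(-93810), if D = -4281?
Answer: 2196359293337/935754750 ≈ 2347.2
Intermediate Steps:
((3983 + (-19022 + 7918)/(D + 14256))*(-23189 - 32108))/(-93810) = ((3983 + (-19022 + 7918)/(-4281 + 14256))*(-23189 - 32108))/(-93810) = ((3983 - 11104/9975)*(-55297))*(-1/93810) = ((39719321/9975)*(-55297))*(-1/93810) = -2196359293337/9975*(-1/93810) = 2196359293337/935754750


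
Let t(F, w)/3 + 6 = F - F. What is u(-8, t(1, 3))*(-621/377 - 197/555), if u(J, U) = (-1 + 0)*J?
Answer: -3351392/209235 ≈ -16.017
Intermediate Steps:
t(F, w) = -18 (t(F, w) = -18 + 3*(F - F) = -18 + 3*0 = -18 + 0 = -18)
u(J, U) = -J
u(-8, t(1, 3))*(-621/377 - 197/555) = (-1*(-8))*(-621/377 - 197/555) = 8*(-621*1/377 - 197*1/555) = 8*(-621/377 - 197/555) = 8*(-418924/209235) = -3351392/209235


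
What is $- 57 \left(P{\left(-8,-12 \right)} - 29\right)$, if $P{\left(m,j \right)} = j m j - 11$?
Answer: $67944$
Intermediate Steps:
$P{\left(m,j \right)} = -11 + m j^{2}$ ($P{\left(m,j \right)} = m j^{2} - 11 = -11 + m j^{2}$)
$- 57 \left(P{\left(-8,-12 \right)} - 29\right) = - 57 \left(\left(-11 - 8 \left(-12\right)^{2}\right) - 29\right) = - 57 \left(\left(-11 - 1152\right) - 29\right) = - 57 \left(-1163 - 29\right) = \left(-57\right) \left(-1192\right) = 67944$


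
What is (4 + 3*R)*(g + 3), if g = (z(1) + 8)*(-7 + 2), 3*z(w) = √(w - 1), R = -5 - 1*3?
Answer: 740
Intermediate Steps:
R = -8 (R = -5 - 3 = -8)
z(w) = √(-1 + w)/3 (z(w) = √(w - 1)/3 = √(-1 + w)/3)
g = -40 (g = (√(-1 + 1)/3 + 8)*(-7 + 2) = (√0/3 + 8)*(-5) = ((⅓)*0 + 8)*(-5) = (0 + 8)*(-5) = 8*(-5) = -40)
(4 + 3*R)*(g + 3) = (4 + 3*(-8))*(-40 + 3) = (4 - 24)*(-37) = -20*(-37) = 740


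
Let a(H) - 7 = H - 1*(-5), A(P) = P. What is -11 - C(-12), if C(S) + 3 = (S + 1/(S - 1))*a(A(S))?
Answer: -8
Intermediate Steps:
a(H) = 12 + H (a(H) = 7 + (H - 1*(-5)) = 7 + (H + 5) = 7 + (5 + H) = 12 + H)
C(S) = -3 + (12 + S)*(S + 1/(-1 + S)) (C(S) = -3 + (S + 1/(S - 1))*(12 + S) = -3 + (S + 1/(-1 + S))*(12 + S) = -3 + (12 + S)*(S + 1/(-1 + S)))
-11 - C(-12) = -11 - (15 + (-12)**3 - 14*(-12) + 11*(-12)**2)/(-1 - 12) = -11 - (15 - 1728 + 168 + 11*144)/(-13) = -11 - (-1)*(15 - 1728 + 168 + 1584)/13 = -11 - (-1)*39/13 = -11 - 1*(-3) = -11 + 3 = -8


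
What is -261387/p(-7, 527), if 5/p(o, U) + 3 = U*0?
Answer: 784161/5 ≈ 1.5683e+5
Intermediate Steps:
p(o, U) = -5/3 (p(o, U) = 5/(-3 + U*0) = 5/(-3 + 0) = 5/(-3) = 5*(-⅓) = -5/3)
-261387/p(-7, 527) = -261387/(-5/3) = -261387*(-⅗) = 784161/5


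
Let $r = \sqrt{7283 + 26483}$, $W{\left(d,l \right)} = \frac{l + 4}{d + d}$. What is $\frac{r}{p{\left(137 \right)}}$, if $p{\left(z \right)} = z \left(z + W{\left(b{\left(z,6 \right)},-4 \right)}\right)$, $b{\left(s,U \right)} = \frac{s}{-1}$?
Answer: $\frac{\sqrt{33766}}{18769} \approx 0.0097904$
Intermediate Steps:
$b{\left(s,U \right)} = - s$ ($b{\left(s,U \right)} = s \left(-1\right) = - s$)
$W{\left(d,l \right)} = \frac{4 + l}{2 d}$
$r = \sqrt{33766} \approx 183.76$
$p{\left(z \right)} = z^{2}$ ($p{\left(z \right)} = z \left(z + \frac{4 - 4}{2 \left(- z\right)}\right) = z \left(z + \frac{1}{2} \left(- \frac{1}{z}\right) 0\right) = z \left(z + 0\right) = z z = z^{2}$)
$\frac{r}{p{\left(137 \right)}} = \frac{\sqrt{33766}}{137^{2}} = \frac{\sqrt{33766}}{18769}$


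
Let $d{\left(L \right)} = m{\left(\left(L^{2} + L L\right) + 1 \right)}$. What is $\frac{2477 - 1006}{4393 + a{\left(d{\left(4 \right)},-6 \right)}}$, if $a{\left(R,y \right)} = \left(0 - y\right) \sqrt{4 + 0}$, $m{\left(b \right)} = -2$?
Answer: $\frac{1471}{4405} \approx 0.33394$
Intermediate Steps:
$d{\left(L \right)} = -2$
$a{\left(R,y \right)} = - 2 y$ ($a{\left(R,y \right)} = - y \sqrt{4} = - y 2 = - 2 y$)
$\frac{2477 - 1006}{4393 + a{\left(d{\left(4 \right)},-6 \right)}} = \frac{2477 - 1006}{4393 - -12} = \frac{1471}{4393 + 12} = \frac{1471}{4405}$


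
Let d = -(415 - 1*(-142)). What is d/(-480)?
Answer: 557/480 ≈ 1.1604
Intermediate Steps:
d = -557 (d = -(415 + 142) = -1*557 = -557)
d/(-480) = -557/(-480) = -557*(-1/480) = 557/480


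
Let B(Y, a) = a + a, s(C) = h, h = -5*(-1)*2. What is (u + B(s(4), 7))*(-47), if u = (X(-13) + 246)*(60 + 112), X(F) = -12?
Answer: -1892314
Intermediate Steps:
h = 10 (h = 5*2 = 10)
s(C) = 10
B(Y, a) = 2*a
u = 40248 (u = (-12 + 246)*(60 + 112) = 234*172 = 40248)
(u + B(s(4), 7))*(-47) = (40248 + 2*7)*(-47) = (40248 + 14)*(-47) = 40262*(-47) = -1892314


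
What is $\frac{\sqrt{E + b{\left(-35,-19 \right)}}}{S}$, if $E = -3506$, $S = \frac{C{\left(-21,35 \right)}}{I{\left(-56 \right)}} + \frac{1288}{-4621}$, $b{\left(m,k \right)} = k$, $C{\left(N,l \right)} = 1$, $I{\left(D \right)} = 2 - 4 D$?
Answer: $- \frac{5221730 i \sqrt{141}}{286467} \approx - 216.45 i$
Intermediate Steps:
$S = - \frac{286467}{1044346}$ ($S = 1 \frac{1}{2 - -224} + \frac{1288}{-4621} = 1 \frac{1}{2 + 224} + 1288 \left(- \frac{1}{4621}\right) = 1 \cdot \frac{1}{226} - \frac{1288}{4621} = \frac{1}{226} - \frac{1288}{4621} = - \frac{286467}{1044346} \approx -0.2743$)
$\frac{\sqrt{E + b{\left(-35,-19 \right)}}}{S} = \frac{\sqrt{-3506 - 19}}{- \frac{286467}{1044346}} = \sqrt{-3525} \left(- \frac{1044346}{286467}\right) = 5 i \sqrt{141} \left(- \frac{1044346}{286467}\right) = - \frac{5221730 i \sqrt{141}}{286467}$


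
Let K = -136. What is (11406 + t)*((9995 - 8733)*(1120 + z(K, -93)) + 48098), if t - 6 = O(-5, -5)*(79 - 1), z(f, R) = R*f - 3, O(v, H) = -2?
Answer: 196074207168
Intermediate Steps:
z(f, R) = -3 + R*f
t = -150 (t = 6 - 2*(79 - 1) = 6 - 2*78 = 6 - 156 = -150)
(11406 + t)*((9995 - 8733)*(1120 + z(K, -93)) + 48098) = (11406 - 150)*((9995 - 8733)*(1120 + (-3 - 93*(-136))) + 48098) = 11256*(1262*(1120 + (-3 + 12648)) + 48098) = 11256*(1262*(1120 + 12645) + 48098) = 11256*(1262*13765 + 48098) = 11256*(17371430 + 48098) = 11256*17419528 = 196074207168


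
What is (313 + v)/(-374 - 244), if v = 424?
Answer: -737/618 ≈ -1.1926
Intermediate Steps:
(313 + v)/(-374 - 244) = (313 + 424)/(-374 - 244) = 737/(-618) = 737*(-1/618) = -737/618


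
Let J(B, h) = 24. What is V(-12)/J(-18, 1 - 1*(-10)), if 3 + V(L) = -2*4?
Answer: -11/24 ≈ -0.45833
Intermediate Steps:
V(L) = -11 (V(L) = -3 - 2*4 = -3 - 8 = -11)
V(-12)/J(-18, 1 - 1*(-10)) = -11/24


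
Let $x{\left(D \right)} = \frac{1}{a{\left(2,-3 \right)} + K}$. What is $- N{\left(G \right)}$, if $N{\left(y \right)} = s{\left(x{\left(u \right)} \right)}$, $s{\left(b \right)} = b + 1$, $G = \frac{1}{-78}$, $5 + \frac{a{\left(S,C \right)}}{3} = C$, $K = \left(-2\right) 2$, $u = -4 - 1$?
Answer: $- \frac{27}{28} \approx -0.96429$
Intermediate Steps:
$u = -5$ ($u = -4 - 1 = -5$)
$K = -4$
$a{\left(S,C \right)} = -15 + 3 C$
$G = - \frac{1}{78} \approx -0.012821$
$x{\left(D \right)} = - \frac{1}{28}$ ($x{\left(D \right)} = \frac{1}{\left(-15 + 3 \left(-3\right)\right) - 4} = \frac{1}{\left(-15 - 9\right) - 4} = \frac{1}{-24 - 4} = \frac{1}{-28} = - \frac{1}{28}$)
$s{\left(b \right)} = 1 + b$
$N{\left(y \right)} = \frac{27}{28}$ ($N{\left(y \right)} = 1 - \frac{1}{28} = \frac{27}{28}$)
$- N{\left(G \right)} = \left(-1\right) \frac{27}{28} = - \frac{27}{28}$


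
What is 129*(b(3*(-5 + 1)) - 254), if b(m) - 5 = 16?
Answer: -30057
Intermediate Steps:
b(m) = 21 (b(m) = 5 + 16 = 21)
129*(b(3*(-5 + 1)) - 254) = 129*(21 - 254) = 129*(-233) = -30057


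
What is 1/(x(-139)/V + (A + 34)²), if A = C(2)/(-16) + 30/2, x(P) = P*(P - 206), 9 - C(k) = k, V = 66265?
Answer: 3392768/8003675733 ≈ 0.00042390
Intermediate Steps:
C(k) = 9 - k
x(P) = P*(-206 + P)
A = 233/16 (A = (9 - 1*2)/(-16) + 30/2 = (9 - 2)*(-1/16) + 30*(½) = 7*(-1/16) + 15 = -7/16 + 15 = 233/16 ≈ 14.563)
1/(x(-139)/V + (A + 34)²) = 1/(-139*(-206 - 139)/66265 + (233/16 + 34)²) = 1/(-139*(-345)*(1/66265) + (777/16)²) = 1/(47955*(1/66265) + 603729/256) = 1/(9591/13253 + 603729/256) = 1/(8003675733/3392768) = 3392768/8003675733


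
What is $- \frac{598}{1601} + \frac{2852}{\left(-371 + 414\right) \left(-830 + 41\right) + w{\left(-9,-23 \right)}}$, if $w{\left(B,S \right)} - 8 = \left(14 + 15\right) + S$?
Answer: $- \frac{24846026}{54294713} \approx -0.45761$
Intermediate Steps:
$w{\left(B,S \right)} = 37 + S$ ($w{\left(B,S \right)} = 8 + \left(\left(14 + 15\right) + S\right) = 8 + \left(29 + S\right) = 37 + S$)
$- \frac{598}{1601} + \frac{2852}{\left(-371 + 414\right) \left(-830 + 41\right) + w{\left(-9,-23 \right)}} = - \frac{598}{1601} + \frac{2852}{\left(-371 + 414\right) \left(-830 + 41\right) + \left(37 - 23\right)} = \left(-598\right) \frac{1}{1601} + \frac{2852}{43 \left(-789\right) + 14} = - \frac{598}{1601} + \frac{2852}{-33927 + 14} = - \frac{598}{1601} + \frac{2852}{-33913} = - \frac{598}{1601} + 2852 \left(- \frac{1}{33913}\right) = - \frac{598}{1601} - \frac{2852}{33913} = - \frac{24846026}{54294713}$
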